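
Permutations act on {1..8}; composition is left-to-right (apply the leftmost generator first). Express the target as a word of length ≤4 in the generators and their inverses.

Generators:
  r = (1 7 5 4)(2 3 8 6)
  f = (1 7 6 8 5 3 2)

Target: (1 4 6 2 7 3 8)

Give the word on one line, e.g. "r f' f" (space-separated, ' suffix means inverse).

  after r: (1 7 5 4)(2 3 8 6)
  after f': (2 5 4)(3 6)(7 8)
  after r': (1 4 6 2 7 3 8)

r f' r'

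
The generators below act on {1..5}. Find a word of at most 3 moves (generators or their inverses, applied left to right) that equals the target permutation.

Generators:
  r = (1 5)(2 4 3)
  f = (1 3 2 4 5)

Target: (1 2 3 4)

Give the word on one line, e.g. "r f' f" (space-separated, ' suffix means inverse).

f r

  after f: (1 3 2 4 5)
  after r: (1 2 3 4)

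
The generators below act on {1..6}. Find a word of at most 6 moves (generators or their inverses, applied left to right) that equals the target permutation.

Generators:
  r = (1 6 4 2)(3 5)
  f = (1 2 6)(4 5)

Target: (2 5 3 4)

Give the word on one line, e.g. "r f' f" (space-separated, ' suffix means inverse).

r r r f'

  after r: (1 6 4 2)(3 5)
  after r: (1 4)(2 6)
  after r: (1 2 4 6)(3 5)
  after f': (2 5 3 4)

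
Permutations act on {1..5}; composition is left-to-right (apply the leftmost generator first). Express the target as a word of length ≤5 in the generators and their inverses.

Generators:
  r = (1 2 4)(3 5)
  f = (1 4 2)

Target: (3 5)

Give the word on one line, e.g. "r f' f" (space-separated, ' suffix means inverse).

  after f': (1 2 4)
  after f': (1 4 2)
  after r': (1 2 4)(3 5)
  after f': (1 4 2)(3 5)
  after f': (3 5)

f' f' r' f' f'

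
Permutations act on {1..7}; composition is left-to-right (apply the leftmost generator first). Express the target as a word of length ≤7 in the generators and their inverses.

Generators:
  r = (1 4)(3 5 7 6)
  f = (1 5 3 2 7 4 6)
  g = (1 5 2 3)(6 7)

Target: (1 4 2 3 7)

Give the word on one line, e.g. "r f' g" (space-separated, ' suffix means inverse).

f' g f g g

  after f': (1 6 4 7 2 3 5)
  after g: (1 7 3 2)(4 6)
  after f: (1 4)(2 5 3 7)
  after g: (1 4 5)(3 6 7)
  after g: (1 4 2 3 7)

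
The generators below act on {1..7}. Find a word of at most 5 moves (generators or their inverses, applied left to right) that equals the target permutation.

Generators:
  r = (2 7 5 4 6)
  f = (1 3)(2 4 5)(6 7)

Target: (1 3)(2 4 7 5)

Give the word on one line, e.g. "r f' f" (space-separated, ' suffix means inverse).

  after r': (2 6 4 5 7)
  after f: (1 3)(2 7 4)(5 6)
  after f: (2 6)(5 7)
  after r: (4 6 7)
  after f: (1 3)(2 4 7 5)

r' f f r f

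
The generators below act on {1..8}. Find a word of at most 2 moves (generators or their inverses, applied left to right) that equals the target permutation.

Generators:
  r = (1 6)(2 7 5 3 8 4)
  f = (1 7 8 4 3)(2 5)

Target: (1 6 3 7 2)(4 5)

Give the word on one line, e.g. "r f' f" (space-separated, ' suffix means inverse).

  after r: (1 6)(2 7 5 3 8 4)
  after f': (1 6 3 7 2)(4 5)

r f'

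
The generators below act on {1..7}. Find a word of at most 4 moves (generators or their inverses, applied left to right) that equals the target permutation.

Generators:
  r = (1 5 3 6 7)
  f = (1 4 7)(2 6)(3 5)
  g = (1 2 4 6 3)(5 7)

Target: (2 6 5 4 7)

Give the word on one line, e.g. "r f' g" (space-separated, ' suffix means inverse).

  after r': (1 7 6 3 5)
  after f: (2 6 5 4 7)

r' f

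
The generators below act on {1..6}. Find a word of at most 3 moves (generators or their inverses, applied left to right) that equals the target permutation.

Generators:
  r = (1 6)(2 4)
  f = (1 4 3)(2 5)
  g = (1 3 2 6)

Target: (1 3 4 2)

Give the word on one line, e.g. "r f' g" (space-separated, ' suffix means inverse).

  after g: (1 3 2 6)
  after r: (1 3 4 2)

g r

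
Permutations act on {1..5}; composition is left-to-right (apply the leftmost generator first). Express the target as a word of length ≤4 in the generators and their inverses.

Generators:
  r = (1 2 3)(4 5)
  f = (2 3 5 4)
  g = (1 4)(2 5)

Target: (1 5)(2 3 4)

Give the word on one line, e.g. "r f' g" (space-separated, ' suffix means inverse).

  after r: (1 2 3)(4 5)
  after g: (1 5)(2 3 4)

r g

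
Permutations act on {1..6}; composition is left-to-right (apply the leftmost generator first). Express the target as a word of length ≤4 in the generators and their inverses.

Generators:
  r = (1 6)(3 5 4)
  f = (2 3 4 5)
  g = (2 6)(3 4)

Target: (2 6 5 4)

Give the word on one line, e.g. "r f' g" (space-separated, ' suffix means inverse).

g f'

  after g: (2 6)(3 4)
  after f': (2 6 5 4)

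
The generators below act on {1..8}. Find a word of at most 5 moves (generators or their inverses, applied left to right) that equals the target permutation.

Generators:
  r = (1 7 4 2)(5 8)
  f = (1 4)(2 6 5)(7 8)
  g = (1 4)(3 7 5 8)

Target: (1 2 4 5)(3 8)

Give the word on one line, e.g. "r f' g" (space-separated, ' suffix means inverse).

  after g': (1 4)(3 8 5 7)
  after r: (1 2)(3 5 4 7)
  after g: (1 2 4 5)(3 8)

g' r g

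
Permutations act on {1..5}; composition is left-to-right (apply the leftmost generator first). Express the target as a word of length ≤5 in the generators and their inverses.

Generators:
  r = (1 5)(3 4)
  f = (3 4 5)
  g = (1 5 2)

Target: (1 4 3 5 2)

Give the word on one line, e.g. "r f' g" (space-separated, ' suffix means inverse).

g f' r' r'

  after g: (1 5 2)
  after f': (1 4 3 5 2)
  after r': (1 3)(2 5)
  after r': (1 4 3 5 2)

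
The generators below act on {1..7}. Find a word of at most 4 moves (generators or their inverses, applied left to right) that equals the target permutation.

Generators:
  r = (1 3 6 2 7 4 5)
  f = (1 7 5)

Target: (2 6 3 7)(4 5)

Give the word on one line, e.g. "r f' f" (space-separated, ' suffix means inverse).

r' f

  after r': (1 5 4 7 2 6 3)
  after f: (2 6 3 7)(4 5)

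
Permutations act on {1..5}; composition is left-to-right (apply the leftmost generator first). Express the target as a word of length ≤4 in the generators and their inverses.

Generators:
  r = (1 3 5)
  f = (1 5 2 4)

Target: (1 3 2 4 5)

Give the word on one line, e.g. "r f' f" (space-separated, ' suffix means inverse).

r' f' r f'

  after r': (1 5 3)
  after f': (2 5 3 4)
  after r: (1 3 4 2)
  after f': (1 3 2 4 5)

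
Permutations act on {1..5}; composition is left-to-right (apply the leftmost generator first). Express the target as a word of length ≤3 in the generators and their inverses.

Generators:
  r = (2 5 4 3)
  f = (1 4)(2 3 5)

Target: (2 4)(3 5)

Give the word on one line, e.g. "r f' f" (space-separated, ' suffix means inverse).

  after r: (2 5 4 3)
  after r: (2 4)(3 5)

r r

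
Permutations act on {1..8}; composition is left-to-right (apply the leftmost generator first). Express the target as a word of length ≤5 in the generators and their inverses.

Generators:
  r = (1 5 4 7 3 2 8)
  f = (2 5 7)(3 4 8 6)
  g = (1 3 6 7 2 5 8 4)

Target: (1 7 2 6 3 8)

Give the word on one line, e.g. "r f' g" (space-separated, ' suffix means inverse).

r' r' g'

  after r': (1 8 2 3 7 4 5)
  after r': (1 2 7 5 8 3 4)
  after g': (1 7 2 6 3 8)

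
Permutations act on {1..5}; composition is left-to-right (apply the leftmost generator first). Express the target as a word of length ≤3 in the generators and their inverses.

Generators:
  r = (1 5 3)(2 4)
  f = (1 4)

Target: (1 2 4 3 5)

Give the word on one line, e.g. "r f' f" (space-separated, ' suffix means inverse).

  after f: (1 4)
  after r': (1 2 4 3 5)

f r'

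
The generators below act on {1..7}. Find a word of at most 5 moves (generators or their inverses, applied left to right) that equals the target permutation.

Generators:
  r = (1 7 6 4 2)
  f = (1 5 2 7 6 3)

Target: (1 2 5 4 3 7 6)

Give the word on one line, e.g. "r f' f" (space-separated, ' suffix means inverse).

  after f: (1 5 2 7 6 3)
  after r': (1 5 4 6 3 2)
  after f: (1 2 5 4 3 7 6)

f r' f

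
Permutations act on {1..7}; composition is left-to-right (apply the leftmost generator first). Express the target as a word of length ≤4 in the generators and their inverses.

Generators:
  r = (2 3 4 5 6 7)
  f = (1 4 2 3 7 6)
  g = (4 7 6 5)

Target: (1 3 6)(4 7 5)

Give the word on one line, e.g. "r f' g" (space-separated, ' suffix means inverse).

f r'

  after f: (1 4 2 3 7 6)
  after r': (1 3 6)(4 7 5)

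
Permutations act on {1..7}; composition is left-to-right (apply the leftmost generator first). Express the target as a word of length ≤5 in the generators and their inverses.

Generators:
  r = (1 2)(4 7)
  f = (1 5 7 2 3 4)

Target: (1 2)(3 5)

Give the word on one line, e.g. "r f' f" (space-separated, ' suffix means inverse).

f' r' f

  after f': (1 4 3 2 7 5)
  after r': (1 7 5 2 4 3)
  after f: (1 2)(3 5)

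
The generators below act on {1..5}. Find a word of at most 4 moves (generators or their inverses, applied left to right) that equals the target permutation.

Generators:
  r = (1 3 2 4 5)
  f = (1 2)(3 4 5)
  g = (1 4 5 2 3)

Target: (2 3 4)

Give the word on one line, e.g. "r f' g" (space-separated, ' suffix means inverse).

r' r' g'

  after r': (1 5 4 2 3)
  after r': (1 4 3 5 2)
  after g': (2 3 4)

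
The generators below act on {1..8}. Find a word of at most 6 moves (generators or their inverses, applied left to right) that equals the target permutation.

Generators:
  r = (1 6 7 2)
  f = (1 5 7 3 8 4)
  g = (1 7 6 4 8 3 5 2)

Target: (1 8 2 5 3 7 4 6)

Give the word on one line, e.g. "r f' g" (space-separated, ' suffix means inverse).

f r g' g' r

  after f: (1 5 7 3 8 4)
  after r: (1 5 2)(3 8 4 6 7)
  after g': (1 3 4 7 8 6)
  after g': (1 8 7 4)(2 5 3 6)
  after r: (1 8 2 5 3 7 4 6)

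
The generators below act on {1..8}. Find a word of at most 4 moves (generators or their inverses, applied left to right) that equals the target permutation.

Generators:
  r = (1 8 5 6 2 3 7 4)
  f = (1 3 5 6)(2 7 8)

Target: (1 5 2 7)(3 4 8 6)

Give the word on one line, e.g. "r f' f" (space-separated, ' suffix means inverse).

r r

  after r: (1 8 5 6 2 3 7 4)
  after r: (1 5 2 7)(3 4 8 6)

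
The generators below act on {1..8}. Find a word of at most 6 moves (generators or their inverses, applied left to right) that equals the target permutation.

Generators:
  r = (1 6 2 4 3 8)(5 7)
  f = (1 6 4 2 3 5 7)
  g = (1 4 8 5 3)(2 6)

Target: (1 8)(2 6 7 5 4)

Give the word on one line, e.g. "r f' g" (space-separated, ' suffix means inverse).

  after g: (1 4 8 5 3)(2 6)
  after f': (1 6 4 8 3 7 5 2)
  after g': (1 2 3 7 8 5 6)
  after f': (1 4 6 7 8 3 5)
  after g: (1 8)(2 6 7 5 4)

g f' g' f' g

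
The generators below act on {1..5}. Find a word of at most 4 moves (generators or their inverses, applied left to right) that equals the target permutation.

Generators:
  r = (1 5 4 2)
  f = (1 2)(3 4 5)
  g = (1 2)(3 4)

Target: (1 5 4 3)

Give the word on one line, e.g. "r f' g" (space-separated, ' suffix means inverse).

  after f': (1 2)(3 5 4)
  after f': (3 4 5)
  after r: (1 5 3 2)
  after g': (1 5 4 3)

f' f' r g'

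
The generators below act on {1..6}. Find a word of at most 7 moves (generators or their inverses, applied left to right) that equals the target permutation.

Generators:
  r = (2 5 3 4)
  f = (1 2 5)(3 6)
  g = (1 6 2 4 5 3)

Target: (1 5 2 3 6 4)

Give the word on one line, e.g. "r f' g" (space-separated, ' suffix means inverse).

r g' f' g r

  after r: (2 5 3 4)
  after g': (1 3 2 4 6)
  after f': (1 6 5 2 4 3)
  after g: (1 2 5 4)(3 6)
  after r: (1 5 2 3 6 4)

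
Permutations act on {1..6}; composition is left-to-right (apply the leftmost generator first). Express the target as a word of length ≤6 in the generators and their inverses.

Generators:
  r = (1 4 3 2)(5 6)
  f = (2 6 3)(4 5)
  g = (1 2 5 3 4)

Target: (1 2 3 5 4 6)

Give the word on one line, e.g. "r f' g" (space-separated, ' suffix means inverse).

  after g: (1 2 5 3 4)
  after r: (2 6 5)
  after f': (3 6 4 5)
  after r': (1 2 3 5 4 6)

g r f' r'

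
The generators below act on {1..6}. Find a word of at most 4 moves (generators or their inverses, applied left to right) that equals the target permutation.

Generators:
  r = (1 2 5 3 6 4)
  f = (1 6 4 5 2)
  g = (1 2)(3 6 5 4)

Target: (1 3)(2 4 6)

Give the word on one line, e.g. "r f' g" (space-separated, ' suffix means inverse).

r' g f' f'

  after r': (1 4 6 3 5 2)
  after g: (1 3 4 5)
  after f': (1 3 6)(2 5)
  after f': (1 3)(2 4 6)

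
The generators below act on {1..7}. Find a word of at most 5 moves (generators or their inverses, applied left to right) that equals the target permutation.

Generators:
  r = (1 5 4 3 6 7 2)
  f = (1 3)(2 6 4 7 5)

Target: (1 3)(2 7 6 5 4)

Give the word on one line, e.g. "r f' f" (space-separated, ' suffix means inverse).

f f f

  after f: (1 3)(2 6 4 7 5)
  after f: (2 4 5 6 7)
  after f: (1 3)(2 7 6 5 4)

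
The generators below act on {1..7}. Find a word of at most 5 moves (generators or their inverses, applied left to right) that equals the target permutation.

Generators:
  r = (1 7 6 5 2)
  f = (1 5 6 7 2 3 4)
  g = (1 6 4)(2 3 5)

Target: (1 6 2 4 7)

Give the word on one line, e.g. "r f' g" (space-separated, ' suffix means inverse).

r' g' f

  after r': (1 2 5 6 7)
  after g': (1 5)(2 3)(4 6 7)
  after f: (1 6 2 4 7)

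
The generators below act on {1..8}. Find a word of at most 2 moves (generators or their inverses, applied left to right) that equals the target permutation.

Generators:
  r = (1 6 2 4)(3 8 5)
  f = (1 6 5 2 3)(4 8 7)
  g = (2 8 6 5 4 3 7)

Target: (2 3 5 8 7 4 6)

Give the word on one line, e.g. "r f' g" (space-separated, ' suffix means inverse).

  after g': (2 7 3 4 5 6 8)
  after g': (2 3 5 8 7 4 6)

g' g'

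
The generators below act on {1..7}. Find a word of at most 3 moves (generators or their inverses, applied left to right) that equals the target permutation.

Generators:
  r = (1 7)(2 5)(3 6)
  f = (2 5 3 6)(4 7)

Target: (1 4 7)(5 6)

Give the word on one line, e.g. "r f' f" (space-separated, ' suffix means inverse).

  after r: (1 7)(2 5)(3 6)
  after f': (1 4 7)(5 6)

r f'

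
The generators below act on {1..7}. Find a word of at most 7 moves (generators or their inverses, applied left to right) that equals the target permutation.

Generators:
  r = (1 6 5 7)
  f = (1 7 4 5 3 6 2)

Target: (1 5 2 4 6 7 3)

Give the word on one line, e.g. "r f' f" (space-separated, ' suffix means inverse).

  after f: (1 7 4 5 3 6 2)
  after f: (1 4 3 2 7 5 6)
  after r': (1 4 3 2 5)(6 7)
  after f': (1 7 3 6)(2 4 5)
  after r': (1 5 2 4 6 7 3)

f f r' f' r'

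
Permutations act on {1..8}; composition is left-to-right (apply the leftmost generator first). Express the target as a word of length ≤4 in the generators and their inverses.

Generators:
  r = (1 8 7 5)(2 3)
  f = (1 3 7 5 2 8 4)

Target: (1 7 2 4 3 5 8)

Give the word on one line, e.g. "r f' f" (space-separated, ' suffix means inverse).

f f

  after f: (1 3 7 5 2 8 4)
  after f: (1 7 2 4 3 5 8)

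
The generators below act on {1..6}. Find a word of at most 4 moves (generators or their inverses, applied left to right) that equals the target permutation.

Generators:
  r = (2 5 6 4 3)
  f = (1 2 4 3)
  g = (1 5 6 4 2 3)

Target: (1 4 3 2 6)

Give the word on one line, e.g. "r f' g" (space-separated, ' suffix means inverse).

  after g': (1 3 2 4 6 5)
  after r': (1 4 5)(2 6)
  after r': (1 6 3 4 2 5)
  after g: (1 4 3 2 6)

g' r' r' g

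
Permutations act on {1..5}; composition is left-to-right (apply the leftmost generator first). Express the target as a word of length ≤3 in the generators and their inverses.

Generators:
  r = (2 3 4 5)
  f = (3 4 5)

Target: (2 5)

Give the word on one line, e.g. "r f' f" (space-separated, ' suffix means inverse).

  after f': (3 5 4)
  after f': (3 4 5)
  after r': (2 5)

f' f' r'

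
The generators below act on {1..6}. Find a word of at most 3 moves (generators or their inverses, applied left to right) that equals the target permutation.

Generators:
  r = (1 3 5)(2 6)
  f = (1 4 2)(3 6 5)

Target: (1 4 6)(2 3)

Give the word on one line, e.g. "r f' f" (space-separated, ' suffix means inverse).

  after f: (1 4 2)(3 6 5)
  after r: (1 4 6)(2 3)

f r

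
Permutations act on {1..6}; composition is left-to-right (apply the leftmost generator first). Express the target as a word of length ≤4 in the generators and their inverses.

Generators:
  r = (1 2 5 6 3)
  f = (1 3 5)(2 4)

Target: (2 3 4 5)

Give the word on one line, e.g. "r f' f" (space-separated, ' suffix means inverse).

  after r: (1 2 5 6 3)
  after r: (1 5 3 2 6)
  after f': (1 3 4 2 6 5)
  after r: (2 3 4 5)

r r f' r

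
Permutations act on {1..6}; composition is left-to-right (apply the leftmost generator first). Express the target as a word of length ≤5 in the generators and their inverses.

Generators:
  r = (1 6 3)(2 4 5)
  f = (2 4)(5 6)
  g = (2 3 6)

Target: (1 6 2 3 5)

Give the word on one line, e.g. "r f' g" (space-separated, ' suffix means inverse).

  after g: (2 3 6)
  after r: (1 6 4 5 2)
  after g': (1 3 2)(4 5 6)
  after r': (1 6 2 3 5)

g r g' r'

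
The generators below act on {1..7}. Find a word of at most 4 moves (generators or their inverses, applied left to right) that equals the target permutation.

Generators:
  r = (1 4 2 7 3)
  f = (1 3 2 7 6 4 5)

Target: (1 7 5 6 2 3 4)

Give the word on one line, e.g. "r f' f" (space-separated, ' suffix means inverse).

r f' f'

  after r: (1 4 2 7 3)
  after f': (1 6 7)(3 5 4)
  after f': (1 7 5 6 2 3 4)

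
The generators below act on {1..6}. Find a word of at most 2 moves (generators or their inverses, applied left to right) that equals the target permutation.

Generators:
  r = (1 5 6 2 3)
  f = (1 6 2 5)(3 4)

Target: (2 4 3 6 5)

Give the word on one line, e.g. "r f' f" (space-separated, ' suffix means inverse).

  after r: (1 5 6 2 3)
  after f: (2 4 3 6 5)

r f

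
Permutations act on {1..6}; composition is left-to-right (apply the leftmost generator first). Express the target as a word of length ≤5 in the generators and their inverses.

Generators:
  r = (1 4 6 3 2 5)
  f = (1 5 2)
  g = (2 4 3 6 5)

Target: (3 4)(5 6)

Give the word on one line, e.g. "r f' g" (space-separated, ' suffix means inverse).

  after g': (2 5 6 3 4)
  after r: (1 4 5 3 6 2)
  after f: (1 4 2 5 3 6)
  after r': (3 4)(5 6)

g' r f r'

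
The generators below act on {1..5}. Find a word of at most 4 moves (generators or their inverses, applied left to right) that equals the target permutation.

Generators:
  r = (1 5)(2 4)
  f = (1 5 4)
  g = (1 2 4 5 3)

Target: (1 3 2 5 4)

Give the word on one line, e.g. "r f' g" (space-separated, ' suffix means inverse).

g' r' f' r'

  after g': (1 3 5 4 2)
  after r': (1 3)(2 5)
  after f': (1 3 4 5 2)
  after r': (1 3 2 5 4)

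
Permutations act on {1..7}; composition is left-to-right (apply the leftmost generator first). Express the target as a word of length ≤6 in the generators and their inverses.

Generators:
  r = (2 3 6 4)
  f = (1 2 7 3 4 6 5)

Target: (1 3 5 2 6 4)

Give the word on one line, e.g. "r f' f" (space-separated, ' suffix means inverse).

r' f' r f' r'

  after r': (2 4 6 3)
  after f': (1 5 6 7 2 3)
  after r: (1 5 4 2 6 7 3)
  after f': (1 6 2 4)(3 5)
  after r': (1 3 5 2 6 4)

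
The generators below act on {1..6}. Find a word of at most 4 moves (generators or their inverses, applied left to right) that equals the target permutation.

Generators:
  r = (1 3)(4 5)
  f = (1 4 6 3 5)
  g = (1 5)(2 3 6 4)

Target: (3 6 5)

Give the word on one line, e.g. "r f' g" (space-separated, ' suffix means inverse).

  after r: (1 3)(4 5)
  after f: (1 5 6 3 4)
  after f: (3 6 5)

r f f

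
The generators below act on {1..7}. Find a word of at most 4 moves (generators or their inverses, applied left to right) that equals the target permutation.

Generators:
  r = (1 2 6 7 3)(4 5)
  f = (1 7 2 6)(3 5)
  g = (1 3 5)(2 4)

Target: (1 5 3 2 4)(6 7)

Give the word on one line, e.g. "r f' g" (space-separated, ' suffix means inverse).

g' f f

  after g': (1 5 3)(2 4)
  after f: (1 3 7 2 4 6)
  after f: (1 5 3 2 4)(6 7)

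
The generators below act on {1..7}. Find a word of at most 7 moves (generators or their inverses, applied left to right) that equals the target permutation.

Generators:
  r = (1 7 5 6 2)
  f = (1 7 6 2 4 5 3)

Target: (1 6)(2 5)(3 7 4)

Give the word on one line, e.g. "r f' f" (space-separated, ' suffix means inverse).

f' r f r f

  after f': (1 3 5 4 2 6 7)
  after r: (1 3 6 5 4)
  after f: (2 4 7 6 3)
  after r: (1 7 2 4 5 6 3)
  after f: (1 6)(2 5)(3 7 4)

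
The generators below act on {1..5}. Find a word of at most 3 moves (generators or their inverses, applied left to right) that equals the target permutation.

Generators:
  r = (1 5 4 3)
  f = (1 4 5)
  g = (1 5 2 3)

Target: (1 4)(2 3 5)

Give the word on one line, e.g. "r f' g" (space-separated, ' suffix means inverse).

  after g': (1 3 2 5)
  after r': (1 4 5 3 2)
  after g': (1 4)(2 3 5)

g' r' g'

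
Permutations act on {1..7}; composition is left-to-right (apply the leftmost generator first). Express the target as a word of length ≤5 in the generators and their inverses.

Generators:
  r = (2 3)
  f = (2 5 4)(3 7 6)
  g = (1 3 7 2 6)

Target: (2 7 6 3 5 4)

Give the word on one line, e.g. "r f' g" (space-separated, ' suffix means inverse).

  after r': (2 3)
  after f': (2 6 7 3 4 5)
  after f': (2 7 6 3 5 4)

r' f' f'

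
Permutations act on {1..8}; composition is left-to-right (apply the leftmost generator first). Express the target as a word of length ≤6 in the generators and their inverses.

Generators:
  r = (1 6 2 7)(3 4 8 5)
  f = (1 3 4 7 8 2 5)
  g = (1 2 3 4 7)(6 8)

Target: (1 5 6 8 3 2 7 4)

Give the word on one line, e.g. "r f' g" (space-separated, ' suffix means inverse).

g g f' f' g'

  after g: (1 2 3 4 7)(6 8)
  after g: (1 3 7 2 4)
  after f': (2 3 4 5)(7 8)
  after f': (1 5 8 4 2)
  after g': (1 5 6 8 3 2 7 4)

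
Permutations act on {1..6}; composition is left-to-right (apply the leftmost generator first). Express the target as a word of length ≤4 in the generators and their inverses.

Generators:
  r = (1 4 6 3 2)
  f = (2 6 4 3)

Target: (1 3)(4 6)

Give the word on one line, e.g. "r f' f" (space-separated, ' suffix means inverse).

r r f f

  after r: (1 4 6 3 2)
  after r: (1 6 2 4 3)
  after f: (1 4 2 3)
  after f: (1 3)(4 6)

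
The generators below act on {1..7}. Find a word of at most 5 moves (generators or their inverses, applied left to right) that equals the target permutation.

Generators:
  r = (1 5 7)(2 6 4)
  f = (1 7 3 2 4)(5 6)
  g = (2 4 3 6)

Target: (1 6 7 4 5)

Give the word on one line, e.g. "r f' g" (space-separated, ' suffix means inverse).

g' r' r' f'

  after g': (2 6 3 4)
  after r': (1 7 5)(3 6)
  after r': (1 5 7)(2 4 6 3)
  after f': (1 6 7 4 5)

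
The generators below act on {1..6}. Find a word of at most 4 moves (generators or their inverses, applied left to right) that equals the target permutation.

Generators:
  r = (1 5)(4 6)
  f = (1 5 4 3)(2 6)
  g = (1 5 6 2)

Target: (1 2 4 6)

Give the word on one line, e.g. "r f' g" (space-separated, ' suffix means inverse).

  after g': (1 2 6 5)
  after r: (1 2 4 6)

g' r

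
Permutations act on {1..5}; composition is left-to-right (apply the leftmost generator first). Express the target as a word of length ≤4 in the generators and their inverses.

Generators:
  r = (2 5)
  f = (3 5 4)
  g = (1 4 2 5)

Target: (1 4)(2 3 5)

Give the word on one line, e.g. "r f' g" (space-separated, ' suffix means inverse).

  after g': (1 5 2 4)
  after f: (1 4)(2 3 5)

g' f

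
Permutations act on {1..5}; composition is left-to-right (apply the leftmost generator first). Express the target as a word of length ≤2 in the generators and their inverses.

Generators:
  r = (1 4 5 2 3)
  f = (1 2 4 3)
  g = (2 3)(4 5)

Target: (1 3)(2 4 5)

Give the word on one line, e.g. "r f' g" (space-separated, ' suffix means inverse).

g' f'

  after g': (2 3)(4 5)
  after f': (1 3)(2 4 5)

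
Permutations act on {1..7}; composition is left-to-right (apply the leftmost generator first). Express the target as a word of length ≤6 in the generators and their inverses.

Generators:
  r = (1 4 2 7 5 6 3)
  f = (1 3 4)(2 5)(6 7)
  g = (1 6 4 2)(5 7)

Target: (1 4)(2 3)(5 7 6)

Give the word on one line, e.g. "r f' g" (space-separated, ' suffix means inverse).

r' g' g' f' f'

  after r': (1 3 6 5 7 2 4)
  after g': (1 3)(2 6 7 4)
  after g': (1 3 2)(5 7 6)
  after f': (2 4 3 5 6)
  after f': (1 4)(2 3)(5 7 6)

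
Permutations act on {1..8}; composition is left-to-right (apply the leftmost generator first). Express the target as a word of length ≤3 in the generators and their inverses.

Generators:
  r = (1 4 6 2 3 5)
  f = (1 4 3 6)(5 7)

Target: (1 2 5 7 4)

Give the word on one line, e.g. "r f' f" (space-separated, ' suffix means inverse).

f r r

  after f: (1 4 3 6)(5 7)
  after r: (1 6 4 5 7)(2 3)
  after r: (1 2 5 7 4)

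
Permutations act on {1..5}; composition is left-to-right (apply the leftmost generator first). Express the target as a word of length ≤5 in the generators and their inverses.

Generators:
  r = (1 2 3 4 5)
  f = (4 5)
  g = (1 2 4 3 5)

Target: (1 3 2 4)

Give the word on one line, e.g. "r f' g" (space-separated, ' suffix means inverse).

g' g' f

  after g': (1 5 3 4 2)
  after g': (1 3 2 5 4)
  after f: (1 3 2 4)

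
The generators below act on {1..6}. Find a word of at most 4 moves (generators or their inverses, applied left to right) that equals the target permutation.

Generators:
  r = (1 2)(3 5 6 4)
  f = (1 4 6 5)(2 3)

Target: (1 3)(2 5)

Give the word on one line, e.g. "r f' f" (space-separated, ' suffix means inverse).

r' f'

  after r': (1 2)(3 4 6 5)
  after f': (1 3)(2 5)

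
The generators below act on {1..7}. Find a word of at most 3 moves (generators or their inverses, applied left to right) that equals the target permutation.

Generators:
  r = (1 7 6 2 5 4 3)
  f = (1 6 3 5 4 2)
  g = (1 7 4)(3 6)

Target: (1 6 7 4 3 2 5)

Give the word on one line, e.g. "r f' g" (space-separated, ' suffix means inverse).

g' r g

  after g': (1 4 7)(3 6)
  after r: (1 3 2 5 4 6)
  after g: (1 6 7 4 3 2 5)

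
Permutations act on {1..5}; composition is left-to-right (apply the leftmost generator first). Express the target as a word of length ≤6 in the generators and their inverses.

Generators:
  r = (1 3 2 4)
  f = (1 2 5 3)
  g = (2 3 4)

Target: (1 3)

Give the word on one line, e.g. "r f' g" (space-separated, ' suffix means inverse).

r r r g'

  after r: (1 3 2 4)
  after r: (1 2)(3 4)
  after r: (1 4 2 3)
  after g': (1 3)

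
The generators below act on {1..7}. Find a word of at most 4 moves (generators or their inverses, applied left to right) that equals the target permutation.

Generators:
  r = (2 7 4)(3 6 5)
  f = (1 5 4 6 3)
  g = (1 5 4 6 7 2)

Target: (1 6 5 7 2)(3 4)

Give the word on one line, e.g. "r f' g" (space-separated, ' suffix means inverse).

  after f: (1 5 4 6 3)
  after f: (1 4 3 5 6)
  after g: (1 6 5 7 2)(3 4)

f f g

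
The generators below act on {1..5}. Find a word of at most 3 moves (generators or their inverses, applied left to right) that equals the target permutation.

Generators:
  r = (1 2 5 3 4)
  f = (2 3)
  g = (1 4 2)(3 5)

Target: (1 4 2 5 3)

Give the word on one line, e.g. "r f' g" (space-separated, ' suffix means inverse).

f' g

  after f': (2 3)
  after g: (1 4 2 5 3)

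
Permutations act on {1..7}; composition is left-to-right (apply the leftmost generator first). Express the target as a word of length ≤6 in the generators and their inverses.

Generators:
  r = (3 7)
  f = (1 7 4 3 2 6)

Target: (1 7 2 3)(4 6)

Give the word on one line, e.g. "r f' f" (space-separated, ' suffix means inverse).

f' f' f' r

  after f': (1 6 2 3 4 7)
  after f': (1 2 4)(3 7 6)
  after f': (1 3)(2 7)(4 6)
  after r: (1 7 2 3)(4 6)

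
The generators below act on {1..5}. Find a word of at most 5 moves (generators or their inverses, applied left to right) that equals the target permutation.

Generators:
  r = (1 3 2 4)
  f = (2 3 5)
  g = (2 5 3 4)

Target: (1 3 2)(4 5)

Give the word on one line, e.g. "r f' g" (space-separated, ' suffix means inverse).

  after r: (1 3 2 4)
  after f': (1 2 4)(3 5)
  after r: (1 4 3 5 2)
  after g': (1 3 2)(4 5)

r f' r g'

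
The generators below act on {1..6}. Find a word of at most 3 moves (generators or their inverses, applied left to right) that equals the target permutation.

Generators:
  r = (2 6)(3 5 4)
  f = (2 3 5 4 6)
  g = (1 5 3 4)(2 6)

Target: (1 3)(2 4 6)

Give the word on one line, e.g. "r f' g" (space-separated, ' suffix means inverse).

  after f: (2 3 5 4 6)
  after g': (1 4 2 5 3)
  after r: (1 3)(2 4 6)

f g' r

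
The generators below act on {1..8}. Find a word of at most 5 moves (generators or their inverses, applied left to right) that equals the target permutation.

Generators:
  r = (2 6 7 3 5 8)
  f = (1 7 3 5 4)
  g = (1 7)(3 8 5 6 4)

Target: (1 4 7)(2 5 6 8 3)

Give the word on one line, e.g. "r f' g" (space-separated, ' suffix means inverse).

f' r' r'

  after f': (1 4 5 3 7)
  after r': (1 4 3 6 2 8 5 7)
  after r': (1 4 7)(2 5 6 8 3)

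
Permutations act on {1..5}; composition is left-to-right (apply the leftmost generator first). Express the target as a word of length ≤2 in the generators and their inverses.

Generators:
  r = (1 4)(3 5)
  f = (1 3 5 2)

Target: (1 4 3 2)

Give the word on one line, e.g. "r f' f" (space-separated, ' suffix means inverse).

r' f

  after r': (1 4)(3 5)
  after f: (1 4 3 2)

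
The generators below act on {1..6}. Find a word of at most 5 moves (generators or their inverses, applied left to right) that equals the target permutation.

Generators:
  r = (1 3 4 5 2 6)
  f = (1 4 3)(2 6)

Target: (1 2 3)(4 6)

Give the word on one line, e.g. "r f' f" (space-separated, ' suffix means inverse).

r' r' r' f r

  after r': (1 6 2 5 4 3)
  after r': (1 2 4)(3 6 5)
  after r': (1 5)(2 3)(4 6)
  after f: (1 5 4 2)(3 6)
  after r: (1 2 3)(4 6)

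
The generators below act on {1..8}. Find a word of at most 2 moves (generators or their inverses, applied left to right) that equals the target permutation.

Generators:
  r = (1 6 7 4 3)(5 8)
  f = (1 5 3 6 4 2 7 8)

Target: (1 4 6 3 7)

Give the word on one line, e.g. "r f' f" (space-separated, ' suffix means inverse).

  after r': (1 3 4 7 6)(5 8)
  after r': (1 4 6 3 7)

r' r'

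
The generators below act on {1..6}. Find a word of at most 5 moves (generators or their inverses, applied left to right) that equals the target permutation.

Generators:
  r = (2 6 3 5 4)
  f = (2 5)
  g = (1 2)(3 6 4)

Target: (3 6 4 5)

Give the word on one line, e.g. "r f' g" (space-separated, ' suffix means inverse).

  after g: (1 2)(3 6 4)
  after g: (3 4 6)
  after f': (2 5)(3 4 6)
  after r: (2 4 3)(5 6)
  after r: (3 6 4 5)

g g f' r r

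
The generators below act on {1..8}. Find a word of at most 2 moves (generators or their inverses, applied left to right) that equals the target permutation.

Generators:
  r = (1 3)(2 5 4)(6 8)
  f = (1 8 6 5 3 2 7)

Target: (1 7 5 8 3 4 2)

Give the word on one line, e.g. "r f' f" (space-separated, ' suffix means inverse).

f' r

  after f': (1 7 2 3 5 6 8)
  after r: (1 7 5 8 3 4 2)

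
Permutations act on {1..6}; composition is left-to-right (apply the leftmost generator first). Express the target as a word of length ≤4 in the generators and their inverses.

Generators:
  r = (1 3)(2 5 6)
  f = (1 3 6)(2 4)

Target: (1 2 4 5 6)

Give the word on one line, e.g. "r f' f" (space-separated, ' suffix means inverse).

  after f': (1 6 3)(2 4)
  after r: (1 2 4 5 6)

f' r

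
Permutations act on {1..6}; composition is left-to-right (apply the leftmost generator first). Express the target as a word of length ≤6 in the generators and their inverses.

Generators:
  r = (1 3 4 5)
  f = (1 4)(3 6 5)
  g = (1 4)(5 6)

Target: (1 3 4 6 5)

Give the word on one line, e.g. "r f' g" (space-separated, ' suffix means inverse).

  after r: (1 3 4 5)
  after f: (1 6 5 4 3)
  after f: (1 5)(3 4 6)
  after f: (1 3)(4 5)
  after g: (1 3 4 6 5)

r f f f g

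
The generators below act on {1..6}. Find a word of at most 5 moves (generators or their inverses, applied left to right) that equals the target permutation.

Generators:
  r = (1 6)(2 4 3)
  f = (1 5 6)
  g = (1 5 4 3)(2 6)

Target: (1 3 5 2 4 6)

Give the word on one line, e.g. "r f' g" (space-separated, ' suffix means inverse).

  after g': (1 3 4 5)(2 6)
  after g': (1 4)(3 5)
  after r: (1 3 5 2 4 6)

g' g' r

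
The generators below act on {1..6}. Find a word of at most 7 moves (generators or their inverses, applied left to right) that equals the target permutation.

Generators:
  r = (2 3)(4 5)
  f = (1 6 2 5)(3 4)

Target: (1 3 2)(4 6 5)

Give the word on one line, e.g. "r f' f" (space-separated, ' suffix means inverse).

  after f': (1 5 2 6)(3 4)
  after r': (1 4 2 6)(3 5)
  after f': (1 3 2)(4 6 5)
  after r': (1 2)(4 6)
  after r': (1 3 2)(4 6 5)

f' r' f' r' r'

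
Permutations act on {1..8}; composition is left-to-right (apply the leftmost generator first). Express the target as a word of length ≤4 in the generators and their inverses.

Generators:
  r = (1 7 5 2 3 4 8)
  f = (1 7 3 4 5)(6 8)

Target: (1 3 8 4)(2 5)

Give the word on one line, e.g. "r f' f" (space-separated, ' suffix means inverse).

f' f' r'

  after f': (1 5 4 3 7)(6 8)
  after f': (1 4 7 5 3)
  after r': (1 3 8 4)(2 5)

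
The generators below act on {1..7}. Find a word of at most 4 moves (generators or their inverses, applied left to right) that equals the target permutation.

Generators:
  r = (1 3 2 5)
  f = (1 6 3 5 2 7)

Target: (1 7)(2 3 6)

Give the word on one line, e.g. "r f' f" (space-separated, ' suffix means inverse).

f' r r

  after f': (1 7 2 5 3 6)
  after r: (1 7 5 2)(3 6)
  after r: (1 7)(2 3 6)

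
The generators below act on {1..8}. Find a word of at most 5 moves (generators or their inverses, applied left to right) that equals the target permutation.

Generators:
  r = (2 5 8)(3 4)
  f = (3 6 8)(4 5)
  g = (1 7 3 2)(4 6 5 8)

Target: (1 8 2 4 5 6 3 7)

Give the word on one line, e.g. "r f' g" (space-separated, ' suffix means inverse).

  after g: (1 7 3 2)(4 6 5 8)
  after g: (1 3)(2 7)(4 5)(6 8)
  after g: (1 2 3 7)(4 8 5 6)
  after r': (1 8 2 4 5 6 3 7)

g g g r'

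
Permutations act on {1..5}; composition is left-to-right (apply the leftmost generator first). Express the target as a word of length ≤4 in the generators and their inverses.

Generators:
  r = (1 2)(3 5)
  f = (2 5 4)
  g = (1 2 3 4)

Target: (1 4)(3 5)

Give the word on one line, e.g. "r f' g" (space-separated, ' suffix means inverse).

  after f': (2 4 5)
  after r: (1 2 4 3 5)
  after g': (2 3 5 4)
  after g': (1 4)(3 5)

f' r g' g'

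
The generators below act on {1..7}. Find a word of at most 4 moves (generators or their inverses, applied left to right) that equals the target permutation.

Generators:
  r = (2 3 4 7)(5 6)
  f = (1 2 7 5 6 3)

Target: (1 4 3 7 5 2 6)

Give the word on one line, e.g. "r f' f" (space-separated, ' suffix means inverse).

  after f: (1 2 7 5 6 3)
  after f: (1 7 6)(2 5 3)
  after r': (1 4 3 7 5 2 6)

f f r'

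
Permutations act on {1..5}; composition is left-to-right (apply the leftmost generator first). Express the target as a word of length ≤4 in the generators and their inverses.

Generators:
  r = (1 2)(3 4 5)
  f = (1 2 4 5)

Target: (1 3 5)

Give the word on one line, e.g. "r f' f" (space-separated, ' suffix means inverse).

  after r: (1 2)(3 4 5)
  after f: (1 4)(3 5)
  after r': (1 3 4 2)
  after f: (1 3 5)

r f r' f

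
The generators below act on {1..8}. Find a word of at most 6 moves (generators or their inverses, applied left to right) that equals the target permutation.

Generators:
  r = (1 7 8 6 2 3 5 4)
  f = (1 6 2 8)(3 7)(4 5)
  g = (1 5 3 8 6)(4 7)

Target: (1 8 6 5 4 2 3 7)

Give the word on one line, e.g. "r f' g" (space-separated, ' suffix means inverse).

r f r' f' g'

  after r: (1 7 8 6 2 3 5 4)
  after f: (1 3 4 6 8 2 7)
  after r': (1 2)(3 5)(4 8 6 7)
  after f': (1 6 3 4 2 8)(5 7)
  after g': (1 8 6 5 4 2 3 7)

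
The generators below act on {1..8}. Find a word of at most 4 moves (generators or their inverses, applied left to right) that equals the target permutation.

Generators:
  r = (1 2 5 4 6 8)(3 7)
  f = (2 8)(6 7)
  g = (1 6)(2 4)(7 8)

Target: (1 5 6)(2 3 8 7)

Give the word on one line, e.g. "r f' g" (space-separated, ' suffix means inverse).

  after g': (1 6)(2 4)(7 8)
  after r: (1 8 3 7)(2 6)(4 5)
  after f': (1 2 7)(3 6 8)(4 5)
  after r: (1 5 6)(2 3 8 7)

g' r f' r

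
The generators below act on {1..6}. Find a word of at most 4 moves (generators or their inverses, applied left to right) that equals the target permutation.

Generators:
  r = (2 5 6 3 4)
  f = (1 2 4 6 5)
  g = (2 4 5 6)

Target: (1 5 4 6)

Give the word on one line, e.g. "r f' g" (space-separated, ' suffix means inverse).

  after g: (2 4 5 6)
  after f': (1 5 4 6)

g f'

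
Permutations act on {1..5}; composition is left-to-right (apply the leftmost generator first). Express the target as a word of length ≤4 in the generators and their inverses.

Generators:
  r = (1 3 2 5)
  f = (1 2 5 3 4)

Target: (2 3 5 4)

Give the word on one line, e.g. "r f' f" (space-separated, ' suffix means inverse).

  after f': (1 4 3 5 2)
  after r': (1 4)(2 5 3)
  after f: (2 3 5 4)

f' r' f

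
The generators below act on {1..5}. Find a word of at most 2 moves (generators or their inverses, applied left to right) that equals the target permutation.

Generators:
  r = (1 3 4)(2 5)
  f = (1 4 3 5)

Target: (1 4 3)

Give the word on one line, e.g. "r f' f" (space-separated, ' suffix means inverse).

  after r: (1 3 4)(2 5)
  after r: (1 4 3)

r r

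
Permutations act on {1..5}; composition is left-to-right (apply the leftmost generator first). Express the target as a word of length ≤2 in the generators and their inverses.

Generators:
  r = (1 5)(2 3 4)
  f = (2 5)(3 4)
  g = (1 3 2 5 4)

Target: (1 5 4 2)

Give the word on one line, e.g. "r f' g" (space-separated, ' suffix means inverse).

  after f: (2 5)(3 4)
  after r': (1 5 4 2)

f r'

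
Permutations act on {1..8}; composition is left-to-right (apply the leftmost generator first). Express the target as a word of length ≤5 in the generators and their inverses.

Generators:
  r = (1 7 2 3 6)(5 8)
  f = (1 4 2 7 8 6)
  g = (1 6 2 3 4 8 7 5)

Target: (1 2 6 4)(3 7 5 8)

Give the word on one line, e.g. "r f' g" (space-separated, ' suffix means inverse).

  after f: (1 4 2 7 8 6)
  after g: (1 8 2 5)(3 4)
  after g: (1 7 5 6 2)(3 8)
  after f': (1 2 6 4)(3 7 5 8)

f g g f'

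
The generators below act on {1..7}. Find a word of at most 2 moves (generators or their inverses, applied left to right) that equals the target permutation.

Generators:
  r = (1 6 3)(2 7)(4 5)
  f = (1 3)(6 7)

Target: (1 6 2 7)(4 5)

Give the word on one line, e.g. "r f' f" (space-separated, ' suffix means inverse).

  after f': (1 3)(6 7)
  after r': (1 6 2 7)(4 5)

f' r'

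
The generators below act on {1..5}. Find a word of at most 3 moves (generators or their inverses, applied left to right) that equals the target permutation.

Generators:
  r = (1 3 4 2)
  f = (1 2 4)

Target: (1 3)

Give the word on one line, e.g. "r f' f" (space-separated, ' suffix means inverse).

  after f': (1 4 2)
  after r': (1 3)

f' r'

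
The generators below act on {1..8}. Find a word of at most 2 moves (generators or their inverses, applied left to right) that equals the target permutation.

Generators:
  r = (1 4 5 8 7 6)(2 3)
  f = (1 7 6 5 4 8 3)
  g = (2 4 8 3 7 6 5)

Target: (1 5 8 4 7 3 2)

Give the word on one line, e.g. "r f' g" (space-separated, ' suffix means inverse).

r' f

  after r': (1 6 7 8 5 4)(2 3)
  after f: (1 5 8 4 7 3 2)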